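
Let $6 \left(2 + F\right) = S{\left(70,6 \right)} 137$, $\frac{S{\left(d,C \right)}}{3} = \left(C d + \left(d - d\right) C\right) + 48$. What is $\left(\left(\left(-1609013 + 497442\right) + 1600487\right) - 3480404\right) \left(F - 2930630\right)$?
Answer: $8671049338112$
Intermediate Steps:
$S{\left(d,C \right)} = 144 + 3 C d$ ($S{\left(d,C \right)} = 3 \left(\left(C d + \left(d - d\right) C\right) + 48\right) = 3 \left(\left(C d + 0 C\right) + 48\right) = 3 \left(\left(C d + 0\right) + 48\right) = 3 \left(C d + 48\right) = 3 \left(48 + C d\right) = 144 + 3 C d$)
$F = 32056$ ($F = -2 + \frac{\left(144 + 3 \cdot 6 \cdot 70\right) 137}{6} = -2 + \frac{\left(144 + 1260\right) 137}{6} = -2 + \frac{1404 \cdot 137}{6} = -2 + \frac{1}{6} \cdot 192348 = -2 + 32058 = 32056$)
$\left(\left(\left(-1609013 + 497442\right) + 1600487\right) - 3480404\right) \left(F - 2930630\right) = \left(\left(\left(-1609013 + 497442\right) + 1600487\right) - 3480404\right) \left(32056 - 2930630\right) = \left(\left(-1111571 + 1600487\right) - 3480404\right) \left(32056 - 2930630\right) = \left(488916 - 3480404\right) \left(32056 - 2930630\right) = \left(-2991488\right) \left(-2898574\right) = 8671049338112$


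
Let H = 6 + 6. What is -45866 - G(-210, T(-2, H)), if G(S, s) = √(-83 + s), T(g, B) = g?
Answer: -45866 - I*√85 ≈ -45866.0 - 9.2195*I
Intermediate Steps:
H = 12
-45866 - G(-210, T(-2, H)) = -45866 - √(-83 - 2) = -45866 - √(-85) = -45866 - I*√85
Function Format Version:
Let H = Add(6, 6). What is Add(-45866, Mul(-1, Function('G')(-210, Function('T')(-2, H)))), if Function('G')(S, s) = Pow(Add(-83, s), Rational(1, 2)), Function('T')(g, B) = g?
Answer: Add(-45866, Mul(-1, I, Pow(85, Rational(1, 2)))) ≈ Add(-45866., Mul(-9.2195, I))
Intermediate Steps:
H = 12
Add(-45866, Mul(-1, Function('G')(-210, Function('T')(-2, H)))) = Add(-45866, Mul(-1, Pow(Add(-83, -2), Rational(1, 2)))) = Add(-45866, Mul(-1, Pow(-85, Rational(1, 2)))) = Add(-45866, Mul(-1, Mul(I, Pow(85, Rational(1, 2))))) = Add(-45866, Mul(-1, I, Pow(85, Rational(1, 2))))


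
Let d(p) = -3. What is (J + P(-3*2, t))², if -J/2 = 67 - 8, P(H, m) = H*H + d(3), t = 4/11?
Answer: 7225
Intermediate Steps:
t = 4/11 (t = 4*(1/11) = 4/11 ≈ 0.36364)
P(H, m) = -3 + H² (P(H, m) = H*H - 3 = H² - 3 = -3 + H²)
J = -118 (J = -2*(67 - 8) = -2*59 = -118)
(J + P(-3*2, t))² = (-118 + (-3 + (-3*2)²))² = (-118 + (-3 + (-6)²))² = (-118 + (-3 + 36))² = (-118 + 33)² = (-85)² = 7225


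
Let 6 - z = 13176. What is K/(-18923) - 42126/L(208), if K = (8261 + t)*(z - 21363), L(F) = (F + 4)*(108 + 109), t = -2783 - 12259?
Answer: -769533884385/62180978 ≈ -12376.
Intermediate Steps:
z = -13170 (z = 6 - 1*13176 = 6 - 13176 = -13170)
t = -15042
L(F) = 868 + 217*F (L(F) = (4 + F)*217 = 868 + 217*F)
K = 234168273 (K = (8261 - 15042)*(-13170 - 21363) = -6781*(-34533) = 234168273)
K/(-18923) - 42126/L(208) = 234168273/(-18923) - 42126/(868 + 217*208) = 234168273*(-1/18923) - 42126/(868 + 45136) = -234168273/18923 - 42126/46004 = -234168273/18923 - 42126*1/46004 = -234168273/18923 - 3009/3286 = -769533884385/62180978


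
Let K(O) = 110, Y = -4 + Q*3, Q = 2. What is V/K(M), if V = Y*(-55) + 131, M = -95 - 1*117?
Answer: 21/110 ≈ 0.19091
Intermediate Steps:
M = -212 (M = -95 - 117 = -212)
Y = 2 (Y = -4 + 2*3 = -4 + 6 = 2)
V = 21 (V = 2*(-55) + 131 = -110 + 131 = 21)
V/K(M) = 21/110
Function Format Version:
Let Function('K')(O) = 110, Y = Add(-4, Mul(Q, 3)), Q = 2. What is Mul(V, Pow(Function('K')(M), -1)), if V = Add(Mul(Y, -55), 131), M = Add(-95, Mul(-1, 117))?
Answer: Rational(21, 110) ≈ 0.19091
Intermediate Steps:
M = -212 (M = Add(-95, -117) = -212)
Y = 2 (Y = Add(-4, Mul(2, 3)) = Add(-4, 6) = 2)
V = 21 (V = Add(Mul(2, -55), 131) = Add(-110, 131) = 21)
Mul(V, Pow(Function('K')(M), -1)) = Mul(21, Pow(110, -1)) = Mul(21, Rational(1, 110)) = Rational(21, 110)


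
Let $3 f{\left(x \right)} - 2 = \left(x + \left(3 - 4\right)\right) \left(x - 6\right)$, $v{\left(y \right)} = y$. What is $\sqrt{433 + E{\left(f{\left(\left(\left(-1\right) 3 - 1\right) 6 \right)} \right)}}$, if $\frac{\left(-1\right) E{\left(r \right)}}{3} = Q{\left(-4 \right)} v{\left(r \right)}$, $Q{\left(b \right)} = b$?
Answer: $\sqrt{3441} \approx 58.66$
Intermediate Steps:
$f{\left(x \right)} = \frac{2}{3} + \frac{\left(-1 + x\right) \left(-6 + x\right)}{3}$ ($f{\left(x \right)} = \frac{2}{3} + \frac{\left(x + \left(3 - 4\right)\right) \left(x - 6\right)}{3} = \frac{2}{3} + \frac{\left(x + \left(3 - 4\right)\right) \left(-6 + x\right)}{3} = \frac{2}{3} + \frac{\left(x - 1\right) \left(-6 + x\right)}{3} = \frac{2}{3} + \frac{\left(-1 + x\right) \left(-6 + x\right)}{3}$)
$E{\left(r \right)} = 12 r$ ($E{\left(r \right)} = - 3 \left(- 4 r\right) = 12 r$)
$\sqrt{433 + E{\left(f{\left(\left(\left(-1\right) 3 - 1\right) 6 \right)} \right)}} = \sqrt{433 + 12 \left(\frac{8}{3} - \frac{7 \left(\left(-1\right) 3 - 1\right) 6}{3} + \frac{\left(\left(\left(-1\right) 3 - 1\right) 6\right)^{2}}{3}\right)} = \sqrt{433 + 12 \left(\frac{8}{3} - \frac{7 \left(-3 - 1\right) 6}{3} + \frac{\left(\left(-3 - 1\right) 6\right)^{2}}{3}\right)} = \sqrt{433 + 12 \left(\frac{8}{3} - \frac{7 \left(\left(-4\right) 6\right)}{3} + \frac{\left(\left(-4\right) 6\right)^{2}}{3}\right)} = \sqrt{433 + 12 \left(\frac{8}{3} - -56 + \frac{\left(-24\right)^{2}}{3}\right)} = \sqrt{433 + 12 \left(\frac{8}{3} + 56 + \frac{1}{3} \cdot 576\right)} = \sqrt{433 + 12 \left(\frac{8}{3} + 56 + 192\right)} = \sqrt{433 + 12 \cdot \frac{752}{3}} = \sqrt{433 + 3008} = \sqrt{3441}$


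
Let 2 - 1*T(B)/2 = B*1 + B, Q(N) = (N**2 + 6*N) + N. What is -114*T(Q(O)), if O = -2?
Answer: -5016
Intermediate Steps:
Q(N) = N**2 + 7*N
T(B) = 4 - 4*B (T(B) = 4 - 2*(B*1 + B) = 4 - 2*(B + B) = 4 - 4*B)
-114*T(Q(O)) = -114*(4 - (-8)*(7 - 2)) = -114*(4 - (-8)*5) = -114*(4 - 4*(-10)) = -114*(4 + 40) = -114*44 = -5016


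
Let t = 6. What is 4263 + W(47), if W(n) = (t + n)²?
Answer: 7072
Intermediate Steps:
W(n) = (6 + n)²
4263 + W(47) = 4263 + (6 + 47)² = 4263 + 53² = 4263 + 2809 = 7072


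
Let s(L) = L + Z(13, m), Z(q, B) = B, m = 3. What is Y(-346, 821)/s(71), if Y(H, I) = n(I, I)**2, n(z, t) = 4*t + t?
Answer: 16851025/74 ≈ 2.2772e+5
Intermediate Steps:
n(z, t) = 5*t
Y(H, I) = 25*I**2 (Y(H, I) = (5*I)**2 = 25*I**2)
s(L) = 3 + L (s(L) = L + 3 = 3 + L)
Y(-346, 821)/s(71) = (25*821**2)/(3 + 71) = (25*674041)/74 = 16851025*(1/74) = 16851025/74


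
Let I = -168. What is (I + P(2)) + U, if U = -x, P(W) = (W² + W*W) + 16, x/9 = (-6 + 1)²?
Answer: -369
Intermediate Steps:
x = 225 (x = 9*(-6 + 1)² = 9*(-5)² = 9*25 = 225)
P(W) = 16 + 2*W² (P(W) = (W² + W²) + 16 = 2*W² + 16 = 16 + 2*W²)
U = -225 (U = -1*225 = -225)
(I + P(2)) + U = (-168 + (16 + 2*2²)) - 225 = (-168 + (16 + 2*4)) - 225 = (-168 + (16 + 8)) - 225 = (-168 + 24) - 225 = -144 - 225 = -369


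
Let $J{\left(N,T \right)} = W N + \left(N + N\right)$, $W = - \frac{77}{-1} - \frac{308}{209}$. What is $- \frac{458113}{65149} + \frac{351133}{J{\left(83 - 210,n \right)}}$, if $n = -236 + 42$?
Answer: $- \frac{520342969546}{12187488579} \approx -42.695$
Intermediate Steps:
$W = \frac{1435}{19}$ ($W = \left(-77\right) \left(-1\right) - \frac{28}{19} = 77 - \frac{28}{19} = \frac{1435}{19} \approx 75.526$)
$n = -194$
$J{\left(N,T \right)} = \frac{1473 N}{19}$ ($J{\left(N,T \right)} = \frac{1435 N}{19} + \left(N + N\right) = \frac{1435 N}{19} + 2 N = \frac{1473 N}{19}$)
$- \frac{458113}{65149} + \frac{351133}{J{\left(83 - 210,n \right)}} = - \frac{458113}{65149} + \frac{351133}{\frac{1473}{19} \left(83 - 210\right)} = \left(-458113\right) \frac{1}{65149} + \frac{351133}{\frac{1473}{19} \left(-127\right)} = - \frac{458113}{65149} + \frac{351133}{- \frac{187071}{19}} = - \frac{458113}{65149} + 351133 \left(- \frac{19}{187071}\right) = - \frac{458113}{65149} - \frac{6671527}{187071} = - \frac{520342969546}{12187488579}$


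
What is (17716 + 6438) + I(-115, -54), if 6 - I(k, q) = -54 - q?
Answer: 24160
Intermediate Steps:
I(k, q) = 60 + q (I(k, q) = 6 - (-54 - q) = 6 + (54 + q) = 60 + q)
(17716 + 6438) + I(-115, -54) = (17716 + 6438) + (60 - 54) = 24154 + 6 = 24160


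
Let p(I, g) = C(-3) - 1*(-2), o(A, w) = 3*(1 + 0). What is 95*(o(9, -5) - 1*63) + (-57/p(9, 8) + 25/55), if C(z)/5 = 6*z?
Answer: -501503/88 ≈ -5698.9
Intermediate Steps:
o(A, w) = 3 (o(A, w) = 3*1 = 3)
C(z) = 30*z (C(z) = 5*(6*z) = 30*z)
p(I, g) = -88 (p(I, g) = 30*(-3) - 1*(-2) = -90 + 2 = -88)
95*(o(9, -5) - 1*63) + (-57/p(9, 8) + 25/55) = 95*(3 - 1*63) + (-57/(-88) + 25/55) = 95*(3 - 63) + (-57*(-1/88) + 25*(1/55)) = 95*(-60) + (57/88 + 5/11) = -5700 + 97/88 = -501503/88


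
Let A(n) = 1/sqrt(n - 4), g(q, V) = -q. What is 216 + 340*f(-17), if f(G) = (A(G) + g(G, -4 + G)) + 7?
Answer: 8376 - 340*I*sqrt(21)/21 ≈ 8376.0 - 74.194*I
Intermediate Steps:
A(n) = 1/sqrt(-4 + n)
f(G) = 7 + 1/sqrt(-4 + G) - G (f(G) = (1/sqrt(-4 + G) - G) + 7 = 7 + 1/sqrt(-4 + G) - G)
216 + 340*f(-17) = 216 + 340*(7 + 1/sqrt(-4 - 17) - 1*(-17)) = 216 + 340*(7 + 1/sqrt(-21) + 17) = 216 + 340*(7 - I*sqrt(21)/21 + 17) = 216 + 340*(24 - I*sqrt(21)/21) = 216 + (8160 - 340*I*sqrt(21)/21) = 8376 - 340*I*sqrt(21)/21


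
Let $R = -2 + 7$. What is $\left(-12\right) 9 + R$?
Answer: $-103$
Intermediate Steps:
$R = 5$
$\left(-12\right) 9 + R = \left(-12\right) 9 + 5 = -108 + 5 = -103$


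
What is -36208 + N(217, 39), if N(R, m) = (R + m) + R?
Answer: -35735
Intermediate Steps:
N(R, m) = m + 2*R
-36208 + N(217, 39) = -36208 + (39 + 2*217) = -36208 + (39 + 434) = -36208 + 473 = -35735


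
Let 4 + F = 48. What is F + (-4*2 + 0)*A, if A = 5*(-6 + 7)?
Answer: 4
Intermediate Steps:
F = 44 (F = -4 + 48 = 44)
A = 5 (A = 5*1 = 5)
F + (-4*2 + 0)*A = 44 + (-4*2 + 0)*5 = 44 + (-8 + 0)*5 = 44 - 8*5 = 44 - 40 = 4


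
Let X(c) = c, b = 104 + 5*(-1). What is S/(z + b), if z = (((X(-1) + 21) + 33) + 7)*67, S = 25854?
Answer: 8618/1373 ≈ 6.2768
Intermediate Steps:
b = 99 (b = 104 - 5 = 99)
z = 4020 (z = (((-1 + 21) + 33) + 7)*67 = ((20 + 33) + 7)*67 = (53 + 7)*67 = 60*67 = 4020)
S/(z + b) = 25854/(4020 + 99) = 25854/4119 = 25854*(1/4119) = 8618/1373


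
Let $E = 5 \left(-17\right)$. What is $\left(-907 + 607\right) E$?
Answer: $25500$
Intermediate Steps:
$E = -85$
$\left(-907 + 607\right) E = \left(-907 + 607\right) \left(-85\right) = \left(-300\right) \left(-85\right) = 25500$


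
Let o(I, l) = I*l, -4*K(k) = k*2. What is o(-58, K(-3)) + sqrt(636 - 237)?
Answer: -87 + sqrt(399) ≈ -67.025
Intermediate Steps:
K(k) = -k/2 (K(k) = -k*2/4 = -k/2)
o(-58, K(-3)) + sqrt(636 - 237) = -(-29)*(-3) + sqrt(636 - 237) = -58*3/2 + sqrt(399) = -87 + sqrt(399)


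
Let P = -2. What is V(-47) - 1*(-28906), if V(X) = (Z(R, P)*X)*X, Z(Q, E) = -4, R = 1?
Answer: 20070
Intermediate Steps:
V(X) = -4*X**2 (V(X) = (-4*X)*X = -4*X**2)
V(-47) - 1*(-28906) = -4*(-47)**2 - 1*(-28906) = -4*2209 + 28906 = -8836 + 28906 = 20070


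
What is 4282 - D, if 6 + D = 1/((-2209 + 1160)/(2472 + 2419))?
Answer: 4503003/1049 ≈ 4292.7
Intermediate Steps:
D = -11185/1049 (D = -6 + 1/((-2209 + 1160)/(2472 + 2419)) = -6 + 1/(-1049/4891) = -6 - 4891/1049 = -11185/1049 ≈ -10.663)
4282 - D = 4282 - 1*(-11185/1049) = 4282 + 11185/1049 = 4503003/1049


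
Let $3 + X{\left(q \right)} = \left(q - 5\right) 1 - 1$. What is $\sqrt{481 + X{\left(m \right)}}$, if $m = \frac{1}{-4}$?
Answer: $\frac{\sqrt{1887}}{2} \approx 21.72$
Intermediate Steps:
$m = - \frac{1}{4} \approx -0.25$
$X{\left(q \right)} = -9 + q$ ($X{\left(q \right)} = -3 + \left(\left(q - 5\right) 1 - 1\right) = -3 + \left(\left(-5 + q\right) 1 - 1\right) = -3 + \left(\left(-5 + q\right) - 1\right) = -3 + \left(-6 + q\right) = -9 + q$)
$\sqrt{481 + X{\left(m \right)}} = \sqrt{481 - \frac{37}{4}} = \sqrt{\frac{1887}{4}} = \frac{\sqrt{1887}}{2}$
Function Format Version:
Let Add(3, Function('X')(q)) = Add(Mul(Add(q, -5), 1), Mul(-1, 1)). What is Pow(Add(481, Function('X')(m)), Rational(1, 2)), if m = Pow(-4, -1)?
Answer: Mul(Rational(1, 2), Pow(1887, Rational(1, 2))) ≈ 21.720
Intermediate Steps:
m = Rational(-1, 4) ≈ -0.25000
Function('X')(q) = Add(-9, q) (Function('X')(q) = Add(-3, Add(Mul(Add(q, -5), 1), Mul(-1, 1))) = Add(-3, Add(Mul(Add(-5, q), 1), -1)) = Add(-3, Add(Add(-5, q), -1)) = Add(-3, Add(-6, q)) = Add(-9, q))
Pow(Add(481, Function('X')(m)), Rational(1, 2)) = Pow(Add(481, Add(-9, Rational(-1, 4))), Rational(1, 2)) = Pow(Add(481, Rational(-37, 4)), Rational(1, 2)) = Pow(Rational(1887, 4), Rational(1, 2)) = Mul(Rational(1, 2), Pow(1887, Rational(1, 2)))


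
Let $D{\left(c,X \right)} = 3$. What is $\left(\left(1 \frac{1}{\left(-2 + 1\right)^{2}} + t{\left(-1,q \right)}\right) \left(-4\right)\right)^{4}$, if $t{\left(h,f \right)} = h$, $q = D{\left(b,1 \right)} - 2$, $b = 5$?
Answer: $0$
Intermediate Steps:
$q = 1$ ($q = 3 - 2 = 1$)
$\left(\left(1 \frac{1}{\left(-2 + 1\right)^{2}} + t{\left(-1,q \right)}\right) \left(-4\right)\right)^{4} = \left(\left(1 \frac{1}{\left(-2 + 1\right)^{2}} - 1\right) \left(-4\right)\right)^{4} = \left(\left(1 \frac{1}{\left(-1\right)^{2}} - 1\right) \left(-4\right)\right)^{4} = \left(\left(1 \cdot 1^{-1} - 1\right) \left(-4\right)\right)^{4} = \left(\left(1 \cdot 1 - 1\right) \left(-4\right)\right)^{4} = \left(\left(1 - 1\right) \left(-4\right)\right)^{4} = \left(0 \left(-4\right)\right)^{4} = 0^{4} = 0$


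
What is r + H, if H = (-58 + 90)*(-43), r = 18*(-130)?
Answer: -3716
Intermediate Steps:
r = -2340
H = -1376 (H = 32*(-43) = -1376)
r + H = -2340 - 1376 = -3716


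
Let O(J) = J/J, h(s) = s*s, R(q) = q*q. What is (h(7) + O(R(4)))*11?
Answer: 550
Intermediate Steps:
R(q) = q**2
h(s) = s**2
O(J) = 1
(h(7) + O(R(4)))*11 = (7**2 + 1)*11 = (49 + 1)*11 = 50*11 = 550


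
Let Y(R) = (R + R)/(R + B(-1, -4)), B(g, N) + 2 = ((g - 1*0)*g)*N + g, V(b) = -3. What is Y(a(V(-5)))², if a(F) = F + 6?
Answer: 9/4 ≈ 2.2500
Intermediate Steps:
a(F) = 6 + F
B(g, N) = -2 + g + N*g² (B(g, N) = -2 + (((g - 1*0)*g)*N + g) = -2 + (((g + 0)*g)*N + g) = -2 + ((g*g)*N + g) = -2 + (g²*N + g) = -2 + (N*g² + g) = -2 + (g + N*g²) = -2 + g + N*g²)
Y(R) = 2*R/(-7 + R) (Y(R) = (R + R)/(R + (-2 - 1 - 4*(-1)²)) = (2*R)/(R + (-2 - 1 - 4*1)) = (2*R)/(R + (-2 - 1 - 4)) = (2*R)/(R - 7) = (2*R)/(-7 + R) = 2*R/(-7 + R))
Y(a(V(-5)))² = (2*(6 - 3)/(-7 + (6 - 3)))² = (2*3/(-7 + 3))² = (2*3/(-4))² = (2*3*(-¼))² = (-3/2)² = 9/4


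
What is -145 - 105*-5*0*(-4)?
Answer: -145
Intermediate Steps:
-145 - 105*-5*0*(-4) = -145 - 105*0*(-4) = -145 - 105*0 = -145 - 21*0 = -145 + 0 = -145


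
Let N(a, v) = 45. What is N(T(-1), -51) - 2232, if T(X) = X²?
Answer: -2187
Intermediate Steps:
N(T(-1), -51) - 2232 = 45 - 2232 = -2187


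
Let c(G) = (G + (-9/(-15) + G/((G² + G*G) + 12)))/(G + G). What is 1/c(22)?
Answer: 4312/2217 ≈ 1.9450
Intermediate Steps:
c(G) = (⅗ + G + G/(12 + 2*G²))/(2*G) (c(G) = (G + (-9*(-1/15) + G/((G² + G²) + 12)))/((2*G)) = (G + (⅗ + G/(2*G² + 12)))*(1/(2*G)) = (G + (⅗ + G/(12 + 2*G²)))*(1/(2*G)) = (⅗ + G + G/(12 + 2*G²))*(1/(2*G)) = (⅗ + G + G/(12 + 2*G²))/(2*G))
1/c(22) = 1/((1/20)*(36 + 6*22² + 10*22³ + 65*22)/(22*(6 + 22²))) = 1/((1/20)*(1/22)*(36 + 6*484 + 10*10648 + 1430)/(6 + 484)) = 1/((1/20)*(1/22)*(36 + 2904 + 106480 + 1430)/490) = 1/((1/20)*(1/22)*(1/490)*110850) = 1/(2217/4312) = 4312/2217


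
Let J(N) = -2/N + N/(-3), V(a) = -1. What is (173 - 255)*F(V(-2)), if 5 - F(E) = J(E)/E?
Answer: -1804/3 ≈ -601.33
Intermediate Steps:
J(N) = -2/N - N/3 (J(N) = -2/N + N*(-⅓) = -2/N - N/3)
F(E) = 5 - (-2/E - E/3)/E
(173 - 255)*F(V(-2)) = (173 - 255)*(16/3 + 2/(-1)²) = -82*(16/3 + 2*1) = -82*(16/3 + 2) = -82*22/3 = -1804/3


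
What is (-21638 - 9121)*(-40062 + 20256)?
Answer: 609212754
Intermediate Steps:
(-21638 - 9121)*(-40062 + 20256) = -30759*(-19806) = 609212754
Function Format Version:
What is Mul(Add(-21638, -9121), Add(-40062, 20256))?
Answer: 609212754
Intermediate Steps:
Mul(Add(-21638, -9121), Add(-40062, 20256)) = Mul(-30759, -19806) = 609212754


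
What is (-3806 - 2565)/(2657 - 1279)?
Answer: -6371/1378 ≈ -4.6234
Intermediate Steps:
(-3806 - 2565)/(2657 - 1279) = -6371/1378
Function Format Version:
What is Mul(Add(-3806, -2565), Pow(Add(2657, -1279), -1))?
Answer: Rational(-6371, 1378) ≈ -4.6234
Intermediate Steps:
Mul(Add(-3806, -2565), Pow(Add(2657, -1279), -1)) = Mul(-6371, Pow(1378, -1)) = Mul(-6371, Rational(1, 1378)) = Rational(-6371, 1378)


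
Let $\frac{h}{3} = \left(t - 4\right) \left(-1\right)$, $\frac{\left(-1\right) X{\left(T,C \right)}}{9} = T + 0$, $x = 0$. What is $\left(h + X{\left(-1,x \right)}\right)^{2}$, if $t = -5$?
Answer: $1296$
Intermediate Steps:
$X{\left(T,C \right)} = - 9 T$ ($X{\left(T,C \right)} = - 9 \left(T + 0\right) = - 9 T$)
$h = 27$ ($h = 3 \left(-5 - 4\right) \left(-1\right) = 3 \left(\left(-9\right) \left(-1\right)\right) = 3 \cdot 9 = 27$)
$\left(h + X{\left(-1,x \right)}\right)^{2} = \left(27 - -9\right)^{2} = \left(27 + 9\right)^{2} = 36^{2} = 1296$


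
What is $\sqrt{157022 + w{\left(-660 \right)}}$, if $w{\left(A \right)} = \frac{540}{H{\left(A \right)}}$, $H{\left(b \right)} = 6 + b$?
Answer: $\frac{14 \sqrt{9518207}}{109} \approx 396.26$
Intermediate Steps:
$w{\left(A \right)} = \frac{540}{6 + A}$
$\sqrt{157022 + w{\left(-660 \right)}} = \sqrt{157022 + \frac{540}{6 - 660}} = \sqrt{157022 + \frac{540}{-654}} = \sqrt{157022 + 540 \left(- \frac{1}{654}\right)} = \sqrt{157022 - \frac{90}{109}} = \sqrt{\frac{17115308}{109}} = \frac{14 \sqrt{9518207}}{109}$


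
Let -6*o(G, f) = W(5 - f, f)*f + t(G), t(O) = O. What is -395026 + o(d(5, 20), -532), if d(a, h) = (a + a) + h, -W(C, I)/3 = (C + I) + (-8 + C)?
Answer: -537075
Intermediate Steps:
W(C, I) = 24 - 6*C - 3*I (W(C, I) = -3*((C + I) + (-8 + C)) = -3*(-8 + I + 2*C) = 24 - 6*C - 3*I)
d(a, h) = h + 2*a (d(a, h) = 2*a + h = h + 2*a)
o(G, f) = -G/6 - f*(-6 + 3*f)/6 (o(G, f) = -((24 - 6*(5 - f) - 3*f)*f + G)/6 = -((24 + (-30 + 6*f) - 3*f)*f + G)/6 = -((-6 + 3*f)*f + G)/6 = -(f*(-6 + 3*f) + G)/6 = -(G + f*(-6 + 3*f))/6 = -G/6 - f*(-6 + 3*f)/6)
-395026 + o(d(5, 20), -532) = -395026 + (-532 - ½*(-532)² - (20 + 2*5)/6) = -395026 + (-532 - ½*283024 - (20 + 10)/6) = -395026 + (-532 - 141512 - ⅙*30) = -395026 + (-532 - 141512 - 5) = -395026 - 142049 = -537075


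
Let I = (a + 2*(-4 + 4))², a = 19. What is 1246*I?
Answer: 449806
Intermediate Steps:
I = 361 (I = (19 + 2*(-4 + 4))² = (19 + 2*0)² = (19 + 0)² = 19² = 361)
1246*I = 1246*361 = 449806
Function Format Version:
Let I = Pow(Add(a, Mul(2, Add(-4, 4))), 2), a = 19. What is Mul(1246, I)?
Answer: 449806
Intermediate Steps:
I = 361 (I = Pow(Add(19, Mul(2, Add(-4, 4))), 2) = Pow(Add(19, Mul(2, 0)), 2) = Pow(Add(19, 0), 2) = Pow(19, 2) = 361)
Mul(1246, I) = Mul(1246, 361) = 449806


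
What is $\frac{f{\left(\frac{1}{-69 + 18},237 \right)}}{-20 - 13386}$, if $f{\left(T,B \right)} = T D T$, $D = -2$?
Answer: $\frac{1}{17434503} \approx 5.7358 \cdot 10^{-8}$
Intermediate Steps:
$f{\left(T,B \right)} = - 2 T^{2}$ ($f{\left(T,B \right)} = T \left(-2\right) T = - 2 T T = - 2 T^{2}$)
$\frac{f{\left(\frac{1}{-69 + 18},237 \right)}}{-20 - 13386} = \frac{\left(-2\right) \left(\frac{1}{-69 + 18}\right)^{2}}{-20 - 13386} = \frac{\left(-2\right) \left(\frac{1}{-51}\right)^{2}}{-20 - 13386} = \frac{\left(-2\right) \left(- \frac{1}{51}\right)^{2}}{-13406} = \left(-2\right) \frac{1}{2601} \left(- \frac{1}{13406}\right) = \left(- \frac{2}{2601}\right) \left(- \frac{1}{13406}\right) = \frac{1}{17434503}$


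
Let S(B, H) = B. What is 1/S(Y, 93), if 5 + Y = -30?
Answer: -1/35 ≈ -0.028571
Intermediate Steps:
Y = -35 (Y = -5 - 30 = -35)
1/S(Y, 93) = 1/(-35) = -1/35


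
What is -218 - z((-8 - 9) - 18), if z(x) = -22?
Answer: -196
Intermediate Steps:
-218 - z((-8 - 9) - 18) = -218 - 1*(-22) = -218 + 22 = -196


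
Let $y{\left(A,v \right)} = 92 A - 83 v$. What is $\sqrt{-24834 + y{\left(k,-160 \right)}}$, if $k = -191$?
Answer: $i \sqrt{29126} \approx 170.66 i$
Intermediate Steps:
$y{\left(A,v \right)} = - 83 v + 92 A$
$\sqrt{-24834 + y{\left(k,-160 \right)}} = \sqrt{-24834 + \left(\left(-83\right) \left(-160\right) + 92 \left(-191\right)\right)} = \sqrt{-24834 + \left(13280 - 17572\right)} = \sqrt{-24834 - 4292} = \sqrt{-29126} = i \sqrt{29126}$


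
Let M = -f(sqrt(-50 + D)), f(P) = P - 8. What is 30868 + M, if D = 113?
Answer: 30876 - 3*sqrt(7) ≈ 30868.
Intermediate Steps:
f(P) = -8 + P
M = 8 - 3*sqrt(7) (M = -(-8 + sqrt(-50 + 113)) = -(-8 + sqrt(63)) = -(-8 + 3*sqrt(7)) = 8 - 3*sqrt(7) ≈ 0.062746)
30868 + M = 30868 + (8 - 3*sqrt(7)) = 30876 - 3*sqrt(7)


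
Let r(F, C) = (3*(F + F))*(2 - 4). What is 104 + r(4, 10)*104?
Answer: -4888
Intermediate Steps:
r(F, C) = -12*F (r(F, C) = (3*(2*F))*(-2) = (6*F)*(-2) = -12*F)
104 + r(4, 10)*104 = 104 - 12*4*104 = 104 - 48*104 = 104 - 4992 = -4888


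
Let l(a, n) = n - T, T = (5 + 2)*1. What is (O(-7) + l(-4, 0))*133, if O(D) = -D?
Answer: 0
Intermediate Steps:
T = 7 (T = 7*1 = 7)
l(a, n) = -7 + n (l(a, n) = n - 1*7 = n - 7 = -7 + n)
(O(-7) + l(-4, 0))*133 = (-1*(-7) + (-7 + 0))*133 = (7 - 7)*133 = 0*133 = 0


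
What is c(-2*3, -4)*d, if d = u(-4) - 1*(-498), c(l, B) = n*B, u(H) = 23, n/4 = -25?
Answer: 208400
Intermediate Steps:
n = -100 (n = 4*(-25) = -100)
c(l, B) = -100*B
d = 521 (d = 23 - 1*(-498) = 23 + 498 = 521)
c(-2*3, -4)*d = -100*(-4)*521 = 400*521 = 208400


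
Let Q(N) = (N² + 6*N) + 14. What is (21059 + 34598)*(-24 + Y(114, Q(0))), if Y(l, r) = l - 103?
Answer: -723541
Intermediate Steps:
Q(N) = 14 + N² + 6*N
Y(l, r) = -103 + l
(21059 + 34598)*(-24 + Y(114, Q(0))) = (21059 + 34598)*(-24 + (-103 + 114)) = 55657*(-24 + 11) = 55657*(-13) = -723541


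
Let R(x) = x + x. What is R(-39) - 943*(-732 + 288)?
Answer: 418614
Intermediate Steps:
R(x) = 2*x
R(-39) - 943*(-732 + 288) = 2*(-39) - 943*(-732 + 288) = -78 - 943*(-444) = -78 + 418692 = 418614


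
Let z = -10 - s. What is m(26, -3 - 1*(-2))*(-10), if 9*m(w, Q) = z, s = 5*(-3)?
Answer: -50/9 ≈ -5.5556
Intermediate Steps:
s = -15
z = 5 (z = -10 - 1*(-15) = -10 + 15 = 5)
m(w, Q) = 5/9 (m(w, Q) = (⅑)*5 = 5/9)
m(26, -3 - 1*(-2))*(-10) = (5/9)*(-10) = -50/9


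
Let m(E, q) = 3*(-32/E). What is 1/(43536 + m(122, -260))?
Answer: 61/2655648 ≈ 2.2970e-5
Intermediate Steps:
m(E, q) = -96/E
1/(43536 + m(122, -260)) = 1/(43536 - 96/122) = 1/(43536 - 96*1/122) = 1/(43536 - 48/61) = 1/(2655648/61) = 61/2655648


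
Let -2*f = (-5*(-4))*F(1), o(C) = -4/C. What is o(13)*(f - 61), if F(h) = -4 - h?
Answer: 44/13 ≈ 3.3846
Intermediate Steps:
f = 50 (f = -(-5*(-4))*(-4 - 1*1)/2 = -10*(-4 - 1) = -10*(-5) = -½*(-100) = 50)
o(13)*(f - 61) = (-4/13)*(50 - 61) = -4*1/13*(-11) = -4/13*(-11) = 44/13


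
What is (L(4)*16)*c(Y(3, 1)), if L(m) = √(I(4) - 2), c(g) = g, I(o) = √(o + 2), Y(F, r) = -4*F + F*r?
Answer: -144*√(-2 + √6) ≈ -96.543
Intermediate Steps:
I(o) = √(2 + o)
L(m) = √(-2 + √6) (L(m) = √(√(2 + 4) - 2) = √(√6 - 2) = √(-2 + √6))
(L(4)*16)*c(Y(3, 1)) = (√(-2 + √6)*16)*(3*(-4 + 1)) = (16*√(-2 + √6))*(3*(-3)) = (16*√(-2 + √6))*(-9) = -144*√(-2 + √6)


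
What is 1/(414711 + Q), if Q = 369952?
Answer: 1/784663 ≈ 1.2744e-6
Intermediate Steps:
1/(414711 + Q) = 1/(414711 + 369952) = 1/784663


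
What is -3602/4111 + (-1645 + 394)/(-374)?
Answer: 3795713/1537514 ≈ 2.4687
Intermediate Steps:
-3602/4111 + (-1645 + 394)/(-374) = -3602*1/4111 - 1251*(-1/374) = -3602/4111 + 1251/374 = 3795713/1537514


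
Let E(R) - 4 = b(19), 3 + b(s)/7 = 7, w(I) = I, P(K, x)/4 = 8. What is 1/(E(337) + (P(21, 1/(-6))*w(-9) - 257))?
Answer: -1/513 ≈ -0.0019493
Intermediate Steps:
P(K, x) = 32 (P(K, x) = 4*8 = 32)
b(s) = 28 (b(s) = -21 + 7*7 = -21 + 49 = 28)
E(R) = 32 (E(R) = 4 + 28 = 32)
1/(E(337) + (P(21, 1/(-6))*w(-9) - 257)) = 1/(32 + (32*(-9) - 257)) = 1/(32 + (-288 - 257)) = 1/(32 - 545) = 1/(-513) = -1/513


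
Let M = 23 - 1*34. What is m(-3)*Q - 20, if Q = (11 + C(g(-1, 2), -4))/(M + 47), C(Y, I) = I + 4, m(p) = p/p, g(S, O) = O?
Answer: -709/36 ≈ -19.694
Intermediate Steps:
m(p) = 1
M = -11 (M = 23 - 34 = -11)
C(Y, I) = 4 + I
Q = 11/36 (Q = (11 + (4 - 4))/(-11 + 47) = (11 + 0)/36 = 11*(1/36) = 11/36 ≈ 0.30556)
m(-3)*Q - 20 = 1*(11/36) - 20 = 11/36 - 20 = -709/36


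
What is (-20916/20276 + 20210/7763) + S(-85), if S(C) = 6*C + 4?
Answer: -19849575619/39350647 ≈ -504.43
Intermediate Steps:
S(C) = 4 + 6*C
(-20916/20276 + 20210/7763) + S(-85) = (-20916/20276 + 20210/7763) + (4 + 6*(-85)) = (-20916*1/20276 + 20210*(1/7763)) + (4 - 510) = (-5229/5069 + 20210/7763) - 506 = 61851763/39350647 - 506 = -19849575619/39350647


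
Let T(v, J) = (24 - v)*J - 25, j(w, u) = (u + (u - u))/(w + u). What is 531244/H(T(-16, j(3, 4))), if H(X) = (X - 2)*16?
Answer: -929677/116 ≈ -8014.5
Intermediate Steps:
j(w, u) = u/(u + w) (j(w, u) = (u + 0)/(u + w) = u/(u + w))
T(v, J) = -25 + J*(24 - v) (T(v, J) = J*(24 - v) - 25 = -25 + J*(24 - v))
H(X) = -32 + 16*X (H(X) = (-2 + X)*16 = -32 + 16*X)
531244/H(T(-16, j(3, 4))) = 531244/(-32 + 16*(-25 + 24*(4/(4 + 3)) - 1*4/(4 + 3)*(-16))) = 531244/(-32 + 16*(-25 + 24*(4/7) - 1*4/7*(-16))) = 531244/(-32 + 16*(-25 + 96/7 + 64/7)) = 531244/(-32 + 16*(-15/7)) = 531244/(-32 - 240/7) = 531244/(-464/7) = 531244*(-7/464) = -929677/116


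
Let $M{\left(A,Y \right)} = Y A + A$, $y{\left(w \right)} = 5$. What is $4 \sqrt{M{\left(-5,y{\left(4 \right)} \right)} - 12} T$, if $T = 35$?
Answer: $140 i \sqrt{42} \approx 907.3 i$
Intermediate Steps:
$M{\left(A,Y \right)} = A + A Y$ ($M{\left(A,Y \right)} = A Y + A = A + A Y$)
$4 \sqrt{M{\left(-5,y{\left(4 \right)} \right)} - 12} T = 4 \sqrt{- 5 \left(1 + 5\right) - 12} \cdot 35 = 4 \sqrt{\left(-5\right) 6 - 12} \cdot 35 = 4 \sqrt{-30 - 12} \cdot 35 = 4 \sqrt{-42} \cdot 35 = 4 i \sqrt{42} \cdot 35 = 140 i \sqrt{42}$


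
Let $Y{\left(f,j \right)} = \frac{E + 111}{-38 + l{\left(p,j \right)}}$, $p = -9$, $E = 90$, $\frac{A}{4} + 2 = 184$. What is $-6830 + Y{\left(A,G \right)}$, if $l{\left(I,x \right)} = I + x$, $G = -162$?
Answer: $- \frac{1427671}{209} \approx -6831.0$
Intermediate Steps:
$A = 728$ ($A = -8 + 4 \cdot 184 = -8 + 736 = 728$)
$Y{\left(f,j \right)} = \frac{201}{-47 + j}$ ($Y{\left(f,j \right)} = \frac{90 + 111}{-38 + \left(-9 + j\right)} = \frac{201}{-47 + j}$)
$-6830 + Y{\left(A,G \right)} = -6830 + \frac{201}{-47 - 162} = -6830 + \frac{201}{-209} = -6830 + 201 \left(- \frac{1}{209}\right) = -6830 - \frac{201}{209} = - \frac{1427671}{209}$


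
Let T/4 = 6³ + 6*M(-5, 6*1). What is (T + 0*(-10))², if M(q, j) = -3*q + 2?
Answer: 1617984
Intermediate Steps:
M(q, j) = 2 - 3*q
T = 1272 (T = 4*(6³ + 6*(2 - 3*(-5))) = 4*(216 + 6*(2 + 15)) = 4*(216 + 6*17) = 4*(216 + 102) = 4*318 = 1272)
(T + 0*(-10))² = (1272 + 0*(-10))² = (1272 + 0)² = 1272² = 1617984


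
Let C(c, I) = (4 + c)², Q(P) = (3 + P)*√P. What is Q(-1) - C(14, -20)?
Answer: -324 + 2*I ≈ -324.0 + 2.0*I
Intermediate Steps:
Q(P) = √P*(3 + P)
Q(-1) - C(14, -20) = √(-1)*(3 - 1) - (4 + 14)² = I*2 - 1*18² = 2*I - 1*324 = 2*I - 324 = -324 + 2*I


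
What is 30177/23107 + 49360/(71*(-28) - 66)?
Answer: -77041283/3390127 ≈ -22.725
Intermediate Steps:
30177/23107 + 49360/(71*(-28) - 66) = 30177*(1/23107) + 49360/(-1988 - 66) = 4311/3301 + 49360/(-2054) = 4311/3301 + 49360*(-1/2054) = 4311/3301 - 24680/1027 = -77041283/3390127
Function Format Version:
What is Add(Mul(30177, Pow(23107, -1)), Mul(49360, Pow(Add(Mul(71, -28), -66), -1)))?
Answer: Rational(-77041283, 3390127) ≈ -22.725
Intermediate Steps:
Add(Mul(30177, Pow(23107, -1)), Mul(49360, Pow(Add(Mul(71, -28), -66), -1))) = Add(Mul(30177, Rational(1, 23107)), Mul(49360, Pow(Add(-1988, -66), -1))) = Add(Rational(4311, 3301), Mul(49360, Pow(-2054, -1))) = Add(Rational(4311, 3301), Mul(49360, Rational(-1, 2054))) = Add(Rational(4311, 3301), Rational(-24680, 1027)) = Rational(-77041283, 3390127)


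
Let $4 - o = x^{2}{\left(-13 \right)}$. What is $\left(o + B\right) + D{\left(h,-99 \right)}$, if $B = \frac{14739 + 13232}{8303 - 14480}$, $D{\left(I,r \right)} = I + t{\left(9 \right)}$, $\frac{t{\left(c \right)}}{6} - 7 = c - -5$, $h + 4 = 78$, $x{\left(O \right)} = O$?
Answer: $\frac{188224}{6177} \approx 30.472$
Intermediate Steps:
$h = 74$ ($h = -4 + 78 = 74$)
$t{\left(c \right)} = 72 + 6 c$ ($t{\left(c \right)} = 42 + 6 \left(c - -5\right) = 42 + 6 \left(c + 5\right) = 42 + 6 \left(5 + c\right) = 42 + \left(30 + 6 c\right) = 72 + 6 c$)
$D{\left(I,r \right)} = 126 + I$ ($D{\left(I,r \right)} = I + \left(72 + 6 \cdot 9\right) = I + \left(72 + 54\right) = I + 126 = 126 + I$)
$o = -165$ ($o = 4 - \left(-13\right)^{2} = 4 - 169 = -165$)
$B = - \frac{27971}{6177}$ ($B = \frac{27971}{-6177} = 27971 \left(- \frac{1}{6177}\right) = - \frac{27971}{6177} \approx -4.5283$)
$\left(o + B\right) + D{\left(h,-99 \right)} = \left(-165 - \frac{27971}{6177}\right) + \left(126 + 74\right) = - \frac{1047176}{6177} + 200 = \frac{188224}{6177}$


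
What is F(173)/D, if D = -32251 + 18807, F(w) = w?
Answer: -173/13444 ≈ -0.012868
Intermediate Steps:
D = -13444
F(173)/D = 173/(-13444) = 173*(-1/13444) = -173/13444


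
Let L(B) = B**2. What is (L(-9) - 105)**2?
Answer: 576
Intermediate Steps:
(L(-9) - 105)**2 = ((-9)**2 - 105)**2 = (81 - 105)**2 = (-24)**2 = 576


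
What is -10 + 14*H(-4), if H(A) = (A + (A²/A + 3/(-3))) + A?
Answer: -192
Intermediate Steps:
H(A) = -1 + 3*A (H(A) = (A + (A + 3*(-⅓))) + A = (A + (A - 1)) + A = (A + (-1 + A)) + A = (-1 + 2*A) + A = -1 + 3*A)
-10 + 14*H(-4) = -10 + 14*(-1 + 3*(-4)) = -10 + 14*(-1 - 12) = -10 + 14*(-13) = -10 - 182 = -192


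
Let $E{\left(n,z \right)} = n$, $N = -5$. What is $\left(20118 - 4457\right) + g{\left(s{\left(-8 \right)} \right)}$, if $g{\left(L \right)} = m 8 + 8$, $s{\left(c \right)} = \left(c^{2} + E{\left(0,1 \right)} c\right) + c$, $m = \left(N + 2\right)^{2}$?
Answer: $15741$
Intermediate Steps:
$m = 9$ ($m = \left(-5 + 2\right)^{2} = \left(-3\right)^{2} = 9$)
$s{\left(c \right)} = c + c^{2}$ ($s{\left(c \right)} = \left(c^{2} + 0 c\right) + c = \left(c^{2} + 0\right) + c = c^{2} + c = c + c^{2}$)
$g{\left(L \right)} = 80$ ($g{\left(L \right)} = 9 \cdot 8 + 8 = 72 + 8 = 80$)
$\left(20118 - 4457\right) + g{\left(s{\left(-8 \right)} \right)} = \left(20118 - 4457\right) + 80 = 15661 + 80 = 15741$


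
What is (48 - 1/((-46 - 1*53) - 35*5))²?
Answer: 173001409/75076 ≈ 2304.4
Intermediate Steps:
(48 - 1/((-46 - 1*53) - 35*5))² = (48 - 1/((-46 - 53) - 175))² = (48 - 1/(-99 - 175))² = (48 - 1/(-274))² = (48 - 1*(-1/274))² = (48 + 1/274)² = (13153/274)² = 173001409/75076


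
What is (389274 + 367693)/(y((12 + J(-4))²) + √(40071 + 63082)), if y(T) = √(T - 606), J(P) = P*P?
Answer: 756967/(√178 + √103153) ≈ 2262.9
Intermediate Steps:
J(P) = P²
y(T) = √(-606 + T)
(389274 + 367693)/(y((12 + J(-4))²) + √(40071 + 63082)) = (389274 + 367693)/(√(-606 + (12 + (-4)²)²) + √(40071 + 63082)) = 756967/(√(-606 + (12 + 16)²) + √103153) = 756967/(√(-606 + 28²) + √103153) = 756967/(√(-606 + 784) + √103153) = 756967/(√178 + √103153)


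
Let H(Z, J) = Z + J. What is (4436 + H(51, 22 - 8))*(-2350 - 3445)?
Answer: -26083295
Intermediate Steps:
H(Z, J) = J + Z
(4436 + H(51, 22 - 8))*(-2350 - 3445) = (4436 + ((22 - 8) + 51))*(-2350 - 3445) = (4436 + (14 + 51))*(-5795) = (4436 + 65)*(-5795) = 4501*(-5795) = -26083295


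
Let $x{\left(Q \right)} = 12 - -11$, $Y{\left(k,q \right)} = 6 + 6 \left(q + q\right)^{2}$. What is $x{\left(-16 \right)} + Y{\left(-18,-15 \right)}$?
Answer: $5429$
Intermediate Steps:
$Y{\left(k,q \right)} = 6 + 24 q^{2}$ ($Y{\left(k,q \right)} = 6 + 6 \left(2 q\right)^{2} = 6 + 6 \cdot 4 q^{2} = 6 + 24 q^{2}$)
$x{\left(Q \right)} = 23$ ($x{\left(Q \right)} = 12 + 11 = 23$)
$x{\left(-16 \right)} + Y{\left(-18,-15 \right)} = 23 + \left(6 + 24 \left(-15\right)^{2}\right) = 23 + \left(6 + 24 \cdot 225\right) = 23 + \left(6 + 5400\right) = 23 + 5406 = 5429$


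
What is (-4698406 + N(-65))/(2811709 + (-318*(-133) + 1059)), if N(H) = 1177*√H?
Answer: -2349203/1427531 + 1177*I*√65/2855062 ≈ -1.6456 + 0.0033237*I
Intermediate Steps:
(-4698406 + N(-65))/(2811709 + (-318*(-133) + 1059)) = (-4698406 + 1177*√(-65))/(2811709 + (-318*(-133) + 1059)) = (-4698406 + 1177*(I*√65))/(2811709 + (42294 + 1059)) = (-4698406 + 1177*I*√65)/(2811709 + 43353) = (-4698406 + 1177*I*√65)/2855062 = (-4698406 + 1177*I*√65)*(1/2855062) = -2349203/1427531 + 1177*I*√65/2855062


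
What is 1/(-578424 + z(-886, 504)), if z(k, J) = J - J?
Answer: -1/578424 ≈ -1.7288e-6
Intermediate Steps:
z(k, J) = 0
1/(-578424 + z(-886, 504)) = 1/(-578424 + 0) = 1/(-578424) = -1/578424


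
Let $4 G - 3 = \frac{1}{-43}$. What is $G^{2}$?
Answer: $\frac{1024}{1849} \approx 0.55381$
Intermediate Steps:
$G = \frac{32}{43}$ ($G = \frac{3}{4} + \frac{1}{4 \left(-43\right)} = \frac{3}{4} + \frac{1}{4} \left(- \frac{1}{43}\right) = \frac{3}{4} - \frac{1}{172} = \frac{32}{43} \approx 0.74419$)
$G^{2} = \left(\frac{32}{43}\right)^{2} = \frac{1024}{1849}$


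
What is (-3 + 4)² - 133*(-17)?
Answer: 2262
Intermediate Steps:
(-3 + 4)² - 133*(-17) = 1² + 2261 = 1 + 2261 = 2262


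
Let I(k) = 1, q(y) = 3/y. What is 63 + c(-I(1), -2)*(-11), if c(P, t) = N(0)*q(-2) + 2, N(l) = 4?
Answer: 107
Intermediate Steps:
c(P, t) = -4 (c(P, t) = 4*(3/(-2)) + 2 = 4*(3*(-1/2)) + 2 = 4*(-3/2) + 2 = -6 + 2 = -4)
63 + c(-I(1), -2)*(-11) = 63 - 4*(-11) = 63 + 44 = 107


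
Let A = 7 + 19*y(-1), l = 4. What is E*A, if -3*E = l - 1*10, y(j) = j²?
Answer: 52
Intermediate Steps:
E = 2 (E = -(4 - 1*10)/3 = -(4 - 10)/3 = -⅓*(-6) = 2)
A = 26 (A = 7 + 19*(-1)² = 7 + 19*1 = 7 + 19 = 26)
E*A = 2*26 = 52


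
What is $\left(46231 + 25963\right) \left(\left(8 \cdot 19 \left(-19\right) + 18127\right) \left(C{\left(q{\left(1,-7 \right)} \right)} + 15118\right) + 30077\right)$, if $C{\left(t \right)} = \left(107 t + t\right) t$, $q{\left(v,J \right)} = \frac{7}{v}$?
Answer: $22456526088998$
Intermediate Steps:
$C{\left(t \right)} = 108 t^{2}$ ($C{\left(t \right)} = 108 t t = 108 t^{2}$)
$\left(46231 + 25963\right) \left(\left(8 \cdot 19 \left(-19\right) + 18127\right) \left(C{\left(q{\left(1,-7 \right)} \right)} + 15118\right) + 30077\right) = \left(46231 + 25963\right) \left(\left(8 \cdot 19 \left(-19\right) + 18127\right) \left(108 \left(\frac{7}{1}\right)^{2} + 15118\right) + 30077\right) = 72194 \left(\left(152 \left(-19\right) + 18127\right) \left(108 \left(7 \cdot 1\right)^{2} + 15118\right) + 30077\right) = 72194 \left(\left(-2888 + 18127\right) \left(108 \cdot 7^{2} + 15118\right) + 30077\right) = 72194 \left(15239 \left(108 \cdot 49 + 15118\right) + 30077\right) = 72194 \left(15239 \left(5292 + 15118\right) + 30077\right) = 72194 \left(15239 \cdot 20410 + 30077\right) = 72194 \left(311027990 + 30077\right) = 72194 \cdot 311058067 = 22456526088998$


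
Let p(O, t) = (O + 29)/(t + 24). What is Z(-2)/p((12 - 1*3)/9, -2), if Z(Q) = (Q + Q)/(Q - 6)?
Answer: 11/30 ≈ 0.36667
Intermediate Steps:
Z(Q) = 2*Q/(-6 + Q) (Z(Q) = (2*Q)/(-6 + Q) = 2*Q/(-6 + Q))
p(O, t) = (29 + O)/(24 + t)
Z(-2)/p((12 - 1*3)/9, -2) = (2*(-2)/(-6 - 2))/(((29 + (12 - 1*3)/9)/(24 - 2))) = (2*(-2)/(-8))/(((29 + (12 - 3)*(1/9))/22)) = (2*(-2)*(-1/8))/(((29 + 9*(1/9))/22)) = 1/(2*(((29 + 1)/22))) = 1/(2*(((1/22)*30))) = 1/(2*(15/11)) = (1/2)*(11/15) = 11/30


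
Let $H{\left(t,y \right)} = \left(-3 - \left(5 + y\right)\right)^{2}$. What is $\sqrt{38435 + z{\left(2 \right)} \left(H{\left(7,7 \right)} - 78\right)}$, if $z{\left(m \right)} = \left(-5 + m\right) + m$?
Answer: $4 \sqrt{2393} \approx 195.67$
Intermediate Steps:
$z{\left(m \right)} = -5 + 2 m$
$H{\left(t,y \right)} = \left(-8 - y\right)^{2}$
$\sqrt{38435 + z{\left(2 \right)} \left(H{\left(7,7 \right)} - 78\right)} = \sqrt{38435 + \left(-5 + 2 \cdot 2\right) \left(\left(8 + 7\right)^{2} - 78\right)} = \sqrt{38435 + \left(-5 + 4\right) \left(15^{2} - 78\right)} = \sqrt{38435 - \left(225 - 78\right)} = \sqrt{38435 - 147} = \sqrt{38288} = 4 \sqrt{2393}$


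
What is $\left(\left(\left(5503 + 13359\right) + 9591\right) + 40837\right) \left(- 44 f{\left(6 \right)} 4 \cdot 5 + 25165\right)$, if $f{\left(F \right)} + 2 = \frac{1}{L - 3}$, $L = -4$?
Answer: $\frac{13120407950}{7} \approx 1.8743 \cdot 10^{9}$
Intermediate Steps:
$f{\left(F \right)} = - \frac{15}{7}$ ($f{\left(F \right)} = -2 + \frac{1}{-4 - 3} = -2 + \frac{1}{-7} = -2 - \frac{1}{7} = - \frac{15}{7}$)
$\left(\left(\left(5503 + 13359\right) + 9591\right) + 40837\right) \left(- 44 f{\left(6 \right)} 4 \cdot 5 + 25165\right) = \left(\left(\left(5503 + 13359\right) + 9591\right) + 40837\right) \left(- 44 \left(- \frac{15}{7}\right) 4 \cdot 5 + 25165\right) = \left(\left(18862 + 9591\right) + 40837\right) \left(- 44 \left(\left(- \frac{60}{7}\right) 5\right) + 25165\right) = \left(28453 + 40837\right) \left(\left(-44\right) \left(- \frac{300}{7}\right) + 25165\right) = 69290 \left(\frac{13200}{7} + 25165\right) = 69290 \cdot \frac{189355}{7} = \frac{13120407950}{7}$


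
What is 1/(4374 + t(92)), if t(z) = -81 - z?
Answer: 1/4201 ≈ 0.00023804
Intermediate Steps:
1/(4374 + t(92)) = 1/(4374 + (-81 - 1*92)) = 1/(4374 + (-81 - 92)) = 1/(4374 - 173) = 1/4201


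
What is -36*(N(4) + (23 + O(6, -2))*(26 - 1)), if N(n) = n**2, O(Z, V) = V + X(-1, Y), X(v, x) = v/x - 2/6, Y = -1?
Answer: -20076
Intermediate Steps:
X(v, x) = -1/3 + v/x (X(v, x) = v/x - 2*1/6 = v/x - 1/3 = -1/3 + v/x)
O(Z, V) = 2/3 + V (O(Z, V) = V + (-1 - 1/3*(-1))/(-1) = V - (-1 + 1/3) = V - 1*(-2/3) = V + 2/3 = 2/3 + V)
-36*(N(4) + (23 + O(6, -2))*(26 - 1)) = -36*(4**2 + (23 + (2/3 - 2))*(26 - 1)) = -36*(16 + (23 - 4/3)*25) = -36*(16 + (65/3)*25) = -36*(16 + 1625/3) = -36*1673/3 = -20076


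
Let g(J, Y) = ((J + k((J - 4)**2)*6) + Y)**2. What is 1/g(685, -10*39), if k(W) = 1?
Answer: 1/90601 ≈ 1.1037e-5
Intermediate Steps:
g(J, Y) = (6 + J + Y)**2 (g(J, Y) = ((J + 1*6) + Y)**2 = ((J + 6) + Y)**2 = ((6 + J) + Y)**2 = (6 + J + Y)**2)
1/g(685, -10*39) = 1/((6 + 685 - 10*39)**2) = 1/((6 + 685 - 390)**2) = 1/(301**2) = 1/90601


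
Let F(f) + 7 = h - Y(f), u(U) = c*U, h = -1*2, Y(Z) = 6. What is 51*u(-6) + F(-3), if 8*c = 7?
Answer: -1131/4 ≈ -282.75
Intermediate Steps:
c = 7/8 (c = (⅛)*7 = 7/8 ≈ 0.87500)
h = -2
u(U) = 7*U/8
F(f) = -15 (F(f) = -7 + (-2 - 1*6) = -7 + (-2 - 6) = -7 - 8 = -15)
51*u(-6) + F(-3) = 51*((7/8)*(-6)) - 15 = 51*(-21/4) - 15 = -1071/4 - 15 = -1131/4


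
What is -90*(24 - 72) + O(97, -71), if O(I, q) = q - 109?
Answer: 4140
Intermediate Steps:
O(I, q) = -109 + q
-90*(24 - 72) + O(97, -71) = -90*(24 - 72) + (-109 - 71) = -90*(-48) - 180 = 4320 - 180 = 4140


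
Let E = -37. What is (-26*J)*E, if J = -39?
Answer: -37518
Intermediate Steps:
(-26*J)*E = -26*(-39)*(-37) = 1014*(-37) = -37518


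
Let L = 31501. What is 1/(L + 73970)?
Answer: 1/105471 ≈ 9.4813e-6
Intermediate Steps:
1/(L + 73970) = 1/(31501 + 73970) = 1/105471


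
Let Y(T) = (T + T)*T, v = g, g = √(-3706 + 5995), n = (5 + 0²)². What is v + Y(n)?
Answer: 1250 + √2289 ≈ 1297.8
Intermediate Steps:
n = 25 (n = (5 + 0)² = 5² = 25)
g = √2289 ≈ 47.844
v = √2289 ≈ 47.844
Y(T) = 2*T² (Y(T) = (2*T)*T = 2*T²)
v + Y(n) = √2289 + 2*25² = √2289 + 2*625 = √2289 + 1250 = 1250 + √2289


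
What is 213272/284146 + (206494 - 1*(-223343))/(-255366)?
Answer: -11279007775/12093537906 ≈ -0.93265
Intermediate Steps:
213272/284146 + (206494 - 1*(-223343))/(-255366) = 213272*(1/284146) + (206494 + 223343)*(-1/255366) = 106636/142073 + 429837*(-1/255366) = 106636/142073 - 143279/85122 = -11279007775/12093537906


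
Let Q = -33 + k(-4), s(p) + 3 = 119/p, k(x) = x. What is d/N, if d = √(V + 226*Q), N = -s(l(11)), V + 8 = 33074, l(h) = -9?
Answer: 36*√386/73 ≈ 9.6889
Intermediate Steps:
V = 33066 (V = -8 + 33074 = 33066)
s(p) = -3 + 119/p
Q = -37 (Q = -33 - 4 = -37)
N = 146/9 (N = -(-3 + 119/(-9)) = -(-3 + 119*(-⅑)) = -(-3 - 119/9) = -1*(-146/9) = 146/9 ≈ 16.222)
d = 8*√386 (d = √(33066 + 226*(-37)) = √(33066 - 8362) = √24704 = 8*√386 ≈ 157.18)
d/N = (8*√386)/(146/9) = (8*√386)*(9/146) = 36*√386/73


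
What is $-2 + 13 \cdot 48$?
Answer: $622$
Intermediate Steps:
$-2 + 13 \cdot 48 = -2 + 624 = 622$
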